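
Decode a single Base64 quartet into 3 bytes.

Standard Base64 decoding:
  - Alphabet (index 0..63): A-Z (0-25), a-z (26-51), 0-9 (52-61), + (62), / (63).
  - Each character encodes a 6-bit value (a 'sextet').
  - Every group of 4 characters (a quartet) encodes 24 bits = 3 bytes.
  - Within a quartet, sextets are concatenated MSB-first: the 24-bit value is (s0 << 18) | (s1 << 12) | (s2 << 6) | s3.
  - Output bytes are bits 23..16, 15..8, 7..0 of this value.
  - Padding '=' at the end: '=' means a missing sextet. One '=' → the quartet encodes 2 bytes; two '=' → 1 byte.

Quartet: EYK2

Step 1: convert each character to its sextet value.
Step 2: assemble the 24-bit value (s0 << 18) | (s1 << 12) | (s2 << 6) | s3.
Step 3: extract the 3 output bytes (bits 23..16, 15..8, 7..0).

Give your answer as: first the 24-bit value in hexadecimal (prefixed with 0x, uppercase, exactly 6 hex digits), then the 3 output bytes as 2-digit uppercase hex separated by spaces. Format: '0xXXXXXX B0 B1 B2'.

Answer: 0x1182B6 11 82 B6

Derivation:
Sextets: E=4, Y=24, K=10, 2=54
24-bit: (4<<18) | (24<<12) | (10<<6) | 54
      = 0x100000 | 0x018000 | 0x000280 | 0x000036
      = 0x1182B6
Bytes: (v>>16)&0xFF=11, (v>>8)&0xFF=82, v&0xFF=B6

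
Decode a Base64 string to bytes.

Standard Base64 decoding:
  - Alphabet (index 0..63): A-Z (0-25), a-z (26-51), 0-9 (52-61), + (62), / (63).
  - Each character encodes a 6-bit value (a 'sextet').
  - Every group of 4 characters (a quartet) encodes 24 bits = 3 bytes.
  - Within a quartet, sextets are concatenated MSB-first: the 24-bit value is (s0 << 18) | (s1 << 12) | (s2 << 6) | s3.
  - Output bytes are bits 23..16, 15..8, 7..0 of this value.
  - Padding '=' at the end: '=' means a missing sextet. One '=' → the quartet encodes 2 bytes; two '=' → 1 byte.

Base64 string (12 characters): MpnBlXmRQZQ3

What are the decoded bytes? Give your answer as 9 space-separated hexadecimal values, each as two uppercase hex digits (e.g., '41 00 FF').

Answer: 32 99 C1 95 79 91 41 94 37

Derivation:
After char 0 ('M'=12): chars_in_quartet=1 acc=0xC bytes_emitted=0
After char 1 ('p'=41): chars_in_quartet=2 acc=0x329 bytes_emitted=0
After char 2 ('n'=39): chars_in_quartet=3 acc=0xCA67 bytes_emitted=0
After char 3 ('B'=1): chars_in_quartet=4 acc=0x3299C1 -> emit 32 99 C1, reset; bytes_emitted=3
After char 4 ('l'=37): chars_in_quartet=1 acc=0x25 bytes_emitted=3
After char 5 ('X'=23): chars_in_quartet=2 acc=0x957 bytes_emitted=3
After char 6 ('m'=38): chars_in_quartet=3 acc=0x255E6 bytes_emitted=3
After char 7 ('R'=17): chars_in_quartet=4 acc=0x957991 -> emit 95 79 91, reset; bytes_emitted=6
After char 8 ('Q'=16): chars_in_quartet=1 acc=0x10 bytes_emitted=6
After char 9 ('Z'=25): chars_in_quartet=2 acc=0x419 bytes_emitted=6
After char 10 ('Q'=16): chars_in_quartet=3 acc=0x10650 bytes_emitted=6
After char 11 ('3'=55): chars_in_quartet=4 acc=0x419437 -> emit 41 94 37, reset; bytes_emitted=9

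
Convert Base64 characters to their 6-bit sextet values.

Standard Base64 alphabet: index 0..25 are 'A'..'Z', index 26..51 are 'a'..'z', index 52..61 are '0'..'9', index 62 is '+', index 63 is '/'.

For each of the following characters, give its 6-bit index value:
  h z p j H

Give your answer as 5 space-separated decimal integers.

Answer: 33 51 41 35 7

Derivation:
'h': a..z range, 26 + ord('h') − ord('a') = 33
'z': a..z range, 26 + ord('z') − ord('a') = 51
'p': a..z range, 26 + ord('p') − ord('a') = 41
'j': a..z range, 26 + ord('j') − ord('a') = 35
'H': A..Z range, ord('H') − ord('A') = 7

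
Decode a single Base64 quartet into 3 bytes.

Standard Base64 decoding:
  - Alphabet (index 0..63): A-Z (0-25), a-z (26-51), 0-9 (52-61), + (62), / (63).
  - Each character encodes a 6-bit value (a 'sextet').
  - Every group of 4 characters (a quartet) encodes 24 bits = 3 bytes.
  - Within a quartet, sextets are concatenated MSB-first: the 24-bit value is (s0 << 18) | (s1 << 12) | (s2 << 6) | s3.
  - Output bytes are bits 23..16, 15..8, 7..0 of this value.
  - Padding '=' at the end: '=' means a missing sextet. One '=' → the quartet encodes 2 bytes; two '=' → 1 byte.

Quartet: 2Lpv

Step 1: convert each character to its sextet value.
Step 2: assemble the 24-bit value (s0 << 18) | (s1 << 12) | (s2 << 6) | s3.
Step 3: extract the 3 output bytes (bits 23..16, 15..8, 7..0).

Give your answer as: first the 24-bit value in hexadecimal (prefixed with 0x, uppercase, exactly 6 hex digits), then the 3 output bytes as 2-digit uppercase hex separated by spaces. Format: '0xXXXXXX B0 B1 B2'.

Sextets: 2=54, L=11, p=41, v=47
24-bit: (54<<18) | (11<<12) | (41<<6) | 47
      = 0xD80000 | 0x00B000 | 0x000A40 | 0x00002F
      = 0xD8BA6F
Bytes: (v>>16)&0xFF=D8, (v>>8)&0xFF=BA, v&0xFF=6F

Answer: 0xD8BA6F D8 BA 6F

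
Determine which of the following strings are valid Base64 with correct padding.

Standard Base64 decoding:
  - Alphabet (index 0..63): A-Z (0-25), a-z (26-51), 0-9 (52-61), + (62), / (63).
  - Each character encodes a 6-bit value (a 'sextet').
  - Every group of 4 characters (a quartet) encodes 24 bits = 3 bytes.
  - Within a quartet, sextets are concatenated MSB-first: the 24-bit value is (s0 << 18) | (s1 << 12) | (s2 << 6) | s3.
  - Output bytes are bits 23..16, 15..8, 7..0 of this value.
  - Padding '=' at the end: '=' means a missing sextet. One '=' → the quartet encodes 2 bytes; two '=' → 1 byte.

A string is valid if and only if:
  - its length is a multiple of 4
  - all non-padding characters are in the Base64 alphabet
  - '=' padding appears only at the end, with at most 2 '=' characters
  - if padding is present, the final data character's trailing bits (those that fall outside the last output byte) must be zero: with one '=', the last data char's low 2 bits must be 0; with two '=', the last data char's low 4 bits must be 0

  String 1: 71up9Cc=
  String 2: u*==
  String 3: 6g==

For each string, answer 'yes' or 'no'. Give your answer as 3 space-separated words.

String 1: '71up9Cc=' → valid
String 2: 'u*==' → invalid (bad char(s): ['*'])
String 3: '6g==' → valid

Answer: yes no yes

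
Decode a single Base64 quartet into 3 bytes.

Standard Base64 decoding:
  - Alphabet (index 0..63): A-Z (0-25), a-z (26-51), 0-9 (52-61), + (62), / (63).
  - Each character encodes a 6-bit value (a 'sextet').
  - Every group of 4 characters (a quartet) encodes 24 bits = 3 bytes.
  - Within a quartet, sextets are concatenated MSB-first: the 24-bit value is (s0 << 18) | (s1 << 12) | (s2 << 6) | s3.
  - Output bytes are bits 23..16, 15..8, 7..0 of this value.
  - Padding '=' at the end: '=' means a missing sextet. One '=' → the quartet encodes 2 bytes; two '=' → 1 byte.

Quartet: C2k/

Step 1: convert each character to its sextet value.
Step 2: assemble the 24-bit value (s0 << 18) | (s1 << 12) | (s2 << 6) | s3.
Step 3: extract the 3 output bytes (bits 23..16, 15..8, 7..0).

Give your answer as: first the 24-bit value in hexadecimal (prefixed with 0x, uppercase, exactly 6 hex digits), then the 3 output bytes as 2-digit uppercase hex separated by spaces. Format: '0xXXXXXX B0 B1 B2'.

Answer: 0x0B693F 0B 69 3F

Derivation:
Sextets: C=2, 2=54, k=36, /=63
24-bit: (2<<18) | (54<<12) | (36<<6) | 63
      = 0x080000 | 0x036000 | 0x000900 | 0x00003F
      = 0x0B693F
Bytes: (v>>16)&0xFF=0B, (v>>8)&0xFF=69, v&0xFF=3F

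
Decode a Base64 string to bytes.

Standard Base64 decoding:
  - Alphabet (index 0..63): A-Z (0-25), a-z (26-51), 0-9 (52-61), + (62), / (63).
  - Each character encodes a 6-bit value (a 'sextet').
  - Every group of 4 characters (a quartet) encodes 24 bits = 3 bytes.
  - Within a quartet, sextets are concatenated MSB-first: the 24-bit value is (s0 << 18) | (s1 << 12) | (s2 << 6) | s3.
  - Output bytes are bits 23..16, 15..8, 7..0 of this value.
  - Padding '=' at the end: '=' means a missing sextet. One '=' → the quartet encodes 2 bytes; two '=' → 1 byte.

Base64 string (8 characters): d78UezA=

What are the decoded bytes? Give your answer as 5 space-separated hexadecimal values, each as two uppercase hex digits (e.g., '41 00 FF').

Answer: 77 BF 14 7B 30

Derivation:
After char 0 ('d'=29): chars_in_quartet=1 acc=0x1D bytes_emitted=0
After char 1 ('7'=59): chars_in_quartet=2 acc=0x77B bytes_emitted=0
After char 2 ('8'=60): chars_in_quartet=3 acc=0x1DEFC bytes_emitted=0
After char 3 ('U'=20): chars_in_quartet=4 acc=0x77BF14 -> emit 77 BF 14, reset; bytes_emitted=3
After char 4 ('e'=30): chars_in_quartet=1 acc=0x1E bytes_emitted=3
After char 5 ('z'=51): chars_in_quartet=2 acc=0x7B3 bytes_emitted=3
After char 6 ('A'=0): chars_in_quartet=3 acc=0x1ECC0 bytes_emitted=3
Padding '=': partial quartet acc=0x1ECC0 -> emit 7B 30; bytes_emitted=5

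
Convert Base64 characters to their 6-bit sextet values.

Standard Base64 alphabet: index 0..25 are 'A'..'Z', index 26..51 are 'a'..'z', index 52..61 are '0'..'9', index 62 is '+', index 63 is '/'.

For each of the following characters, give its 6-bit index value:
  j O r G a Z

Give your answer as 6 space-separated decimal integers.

'j': a..z range, 26 + ord('j') − ord('a') = 35
'O': A..Z range, ord('O') − ord('A') = 14
'r': a..z range, 26 + ord('r') − ord('a') = 43
'G': A..Z range, ord('G') − ord('A') = 6
'a': a..z range, 26 + ord('a') − ord('a') = 26
'Z': A..Z range, ord('Z') − ord('A') = 25

Answer: 35 14 43 6 26 25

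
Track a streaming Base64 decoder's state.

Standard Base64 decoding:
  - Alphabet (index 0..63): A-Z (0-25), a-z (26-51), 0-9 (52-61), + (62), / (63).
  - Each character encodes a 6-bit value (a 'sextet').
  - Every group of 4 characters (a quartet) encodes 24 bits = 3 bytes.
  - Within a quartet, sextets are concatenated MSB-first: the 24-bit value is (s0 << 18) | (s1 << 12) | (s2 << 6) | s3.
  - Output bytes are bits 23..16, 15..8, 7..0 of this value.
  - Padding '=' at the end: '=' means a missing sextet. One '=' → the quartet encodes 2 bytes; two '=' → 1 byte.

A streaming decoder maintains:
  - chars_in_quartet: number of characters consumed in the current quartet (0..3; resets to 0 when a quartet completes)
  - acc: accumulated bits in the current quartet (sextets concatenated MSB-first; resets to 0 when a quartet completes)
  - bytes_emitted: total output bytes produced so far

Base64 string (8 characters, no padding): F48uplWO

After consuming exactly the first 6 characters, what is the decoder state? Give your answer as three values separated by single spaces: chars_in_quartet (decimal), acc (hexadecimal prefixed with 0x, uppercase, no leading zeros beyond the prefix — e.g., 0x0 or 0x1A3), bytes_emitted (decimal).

After char 0 ('F'=5): chars_in_quartet=1 acc=0x5 bytes_emitted=0
After char 1 ('4'=56): chars_in_quartet=2 acc=0x178 bytes_emitted=0
After char 2 ('8'=60): chars_in_quartet=3 acc=0x5E3C bytes_emitted=0
After char 3 ('u'=46): chars_in_quartet=4 acc=0x178F2E -> emit 17 8F 2E, reset; bytes_emitted=3
After char 4 ('p'=41): chars_in_quartet=1 acc=0x29 bytes_emitted=3
After char 5 ('l'=37): chars_in_quartet=2 acc=0xA65 bytes_emitted=3

Answer: 2 0xA65 3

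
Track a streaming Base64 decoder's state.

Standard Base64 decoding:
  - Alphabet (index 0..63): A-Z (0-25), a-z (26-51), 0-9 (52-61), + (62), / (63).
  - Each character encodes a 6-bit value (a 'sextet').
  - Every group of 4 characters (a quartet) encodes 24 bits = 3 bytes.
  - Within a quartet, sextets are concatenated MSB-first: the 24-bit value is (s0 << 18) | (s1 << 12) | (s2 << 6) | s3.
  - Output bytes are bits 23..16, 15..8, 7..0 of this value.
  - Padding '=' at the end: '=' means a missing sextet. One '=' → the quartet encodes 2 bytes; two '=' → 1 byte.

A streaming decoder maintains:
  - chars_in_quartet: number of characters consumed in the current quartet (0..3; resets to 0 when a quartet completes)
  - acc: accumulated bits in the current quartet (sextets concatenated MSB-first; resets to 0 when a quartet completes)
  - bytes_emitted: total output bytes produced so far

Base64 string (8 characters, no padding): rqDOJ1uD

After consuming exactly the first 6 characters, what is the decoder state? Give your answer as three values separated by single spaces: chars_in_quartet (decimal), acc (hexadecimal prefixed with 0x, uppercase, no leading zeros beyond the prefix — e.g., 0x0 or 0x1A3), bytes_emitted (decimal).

After char 0 ('r'=43): chars_in_quartet=1 acc=0x2B bytes_emitted=0
After char 1 ('q'=42): chars_in_quartet=2 acc=0xAEA bytes_emitted=0
After char 2 ('D'=3): chars_in_quartet=3 acc=0x2BA83 bytes_emitted=0
After char 3 ('O'=14): chars_in_quartet=4 acc=0xAEA0CE -> emit AE A0 CE, reset; bytes_emitted=3
After char 4 ('J'=9): chars_in_quartet=1 acc=0x9 bytes_emitted=3
After char 5 ('1'=53): chars_in_quartet=2 acc=0x275 bytes_emitted=3

Answer: 2 0x275 3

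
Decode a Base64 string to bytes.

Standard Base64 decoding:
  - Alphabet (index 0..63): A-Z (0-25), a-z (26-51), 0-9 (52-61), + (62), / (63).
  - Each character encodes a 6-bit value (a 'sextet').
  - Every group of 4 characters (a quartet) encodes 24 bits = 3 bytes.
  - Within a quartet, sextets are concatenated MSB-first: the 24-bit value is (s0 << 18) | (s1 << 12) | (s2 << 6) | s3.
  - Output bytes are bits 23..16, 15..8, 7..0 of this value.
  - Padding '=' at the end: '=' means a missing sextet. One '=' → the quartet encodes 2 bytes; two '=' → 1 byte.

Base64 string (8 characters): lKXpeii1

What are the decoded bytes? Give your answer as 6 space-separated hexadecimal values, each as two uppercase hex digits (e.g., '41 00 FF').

Answer: 94 A5 E9 7A 28 B5

Derivation:
After char 0 ('l'=37): chars_in_quartet=1 acc=0x25 bytes_emitted=0
After char 1 ('K'=10): chars_in_quartet=2 acc=0x94A bytes_emitted=0
After char 2 ('X'=23): chars_in_quartet=3 acc=0x25297 bytes_emitted=0
After char 3 ('p'=41): chars_in_quartet=4 acc=0x94A5E9 -> emit 94 A5 E9, reset; bytes_emitted=3
After char 4 ('e'=30): chars_in_quartet=1 acc=0x1E bytes_emitted=3
After char 5 ('i'=34): chars_in_quartet=2 acc=0x7A2 bytes_emitted=3
After char 6 ('i'=34): chars_in_quartet=3 acc=0x1E8A2 bytes_emitted=3
After char 7 ('1'=53): chars_in_quartet=4 acc=0x7A28B5 -> emit 7A 28 B5, reset; bytes_emitted=6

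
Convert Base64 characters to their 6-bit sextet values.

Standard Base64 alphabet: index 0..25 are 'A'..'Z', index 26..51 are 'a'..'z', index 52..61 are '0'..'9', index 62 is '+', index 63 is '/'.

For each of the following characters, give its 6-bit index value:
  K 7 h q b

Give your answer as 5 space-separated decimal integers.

'K': A..Z range, ord('K') − ord('A') = 10
'7': 0..9 range, 52 + ord('7') − ord('0') = 59
'h': a..z range, 26 + ord('h') − ord('a') = 33
'q': a..z range, 26 + ord('q') − ord('a') = 42
'b': a..z range, 26 + ord('b') − ord('a') = 27

Answer: 10 59 33 42 27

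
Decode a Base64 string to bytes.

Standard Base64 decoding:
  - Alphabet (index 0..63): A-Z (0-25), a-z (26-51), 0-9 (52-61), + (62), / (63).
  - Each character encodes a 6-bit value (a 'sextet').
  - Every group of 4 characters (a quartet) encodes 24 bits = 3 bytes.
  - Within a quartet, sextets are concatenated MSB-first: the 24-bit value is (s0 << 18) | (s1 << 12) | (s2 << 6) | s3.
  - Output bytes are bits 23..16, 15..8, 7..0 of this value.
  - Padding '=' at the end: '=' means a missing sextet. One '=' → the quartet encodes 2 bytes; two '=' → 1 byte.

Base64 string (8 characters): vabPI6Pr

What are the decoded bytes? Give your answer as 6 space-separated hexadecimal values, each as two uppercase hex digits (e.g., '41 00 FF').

After char 0 ('v'=47): chars_in_quartet=1 acc=0x2F bytes_emitted=0
After char 1 ('a'=26): chars_in_quartet=2 acc=0xBDA bytes_emitted=0
After char 2 ('b'=27): chars_in_quartet=3 acc=0x2F69B bytes_emitted=0
After char 3 ('P'=15): chars_in_quartet=4 acc=0xBDA6CF -> emit BD A6 CF, reset; bytes_emitted=3
After char 4 ('I'=8): chars_in_quartet=1 acc=0x8 bytes_emitted=3
After char 5 ('6'=58): chars_in_quartet=2 acc=0x23A bytes_emitted=3
After char 6 ('P'=15): chars_in_quartet=3 acc=0x8E8F bytes_emitted=3
After char 7 ('r'=43): chars_in_quartet=4 acc=0x23A3EB -> emit 23 A3 EB, reset; bytes_emitted=6

Answer: BD A6 CF 23 A3 EB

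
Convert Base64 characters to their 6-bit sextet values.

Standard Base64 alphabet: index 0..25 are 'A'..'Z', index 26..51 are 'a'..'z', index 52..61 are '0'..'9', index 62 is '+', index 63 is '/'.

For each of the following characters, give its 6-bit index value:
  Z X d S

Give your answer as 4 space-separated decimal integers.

'Z': A..Z range, ord('Z') − ord('A') = 25
'X': A..Z range, ord('X') − ord('A') = 23
'd': a..z range, 26 + ord('d') − ord('a') = 29
'S': A..Z range, ord('S') − ord('A') = 18

Answer: 25 23 29 18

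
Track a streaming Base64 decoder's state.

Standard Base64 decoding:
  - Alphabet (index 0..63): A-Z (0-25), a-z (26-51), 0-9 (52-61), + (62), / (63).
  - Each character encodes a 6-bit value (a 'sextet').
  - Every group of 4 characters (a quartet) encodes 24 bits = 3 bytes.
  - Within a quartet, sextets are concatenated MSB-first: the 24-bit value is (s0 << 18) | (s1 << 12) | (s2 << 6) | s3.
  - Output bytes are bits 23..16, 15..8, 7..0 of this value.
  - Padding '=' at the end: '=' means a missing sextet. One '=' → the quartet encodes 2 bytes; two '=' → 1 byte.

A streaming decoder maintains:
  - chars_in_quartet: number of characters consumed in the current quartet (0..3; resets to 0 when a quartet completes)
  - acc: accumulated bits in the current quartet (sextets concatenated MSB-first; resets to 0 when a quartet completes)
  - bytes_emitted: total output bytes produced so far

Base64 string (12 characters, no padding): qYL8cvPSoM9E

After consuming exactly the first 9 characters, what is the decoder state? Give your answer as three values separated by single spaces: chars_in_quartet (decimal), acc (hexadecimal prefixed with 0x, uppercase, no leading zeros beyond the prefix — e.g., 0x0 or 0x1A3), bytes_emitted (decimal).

After char 0 ('q'=42): chars_in_quartet=1 acc=0x2A bytes_emitted=0
After char 1 ('Y'=24): chars_in_quartet=2 acc=0xA98 bytes_emitted=0
After char 2 ('L'=11): chars_in_quartet=3 acc=0x2A60B bytes_emitted=0
After char 3 ('8'=60): chars_in_quartet=4 acc=0xA982FC -> emit A9 82 FC, reset; bytes_emitted=3
After char 4 ('c'=28): chars_in_quartet=1 acc=0x1C bytes_emitted=3
After char 5 ('v'=47): chars_in_quartet=2 acc=0x72F bytes_emitted=3
After char 6 ('P'=15): chars_in_quartet=3 acc=0x1CBCF bytes_emitted=3
After char 7 ('S'=18): chars_in_quartet=4 acc=0x72F3D2 -> emit 72 F3 D2, reset; bytes_emitted=6
After char 8 ('o'=40): chars_in_quartet=1 acc=0x28 bytes_emitted=6

Answer: 1 0x28 6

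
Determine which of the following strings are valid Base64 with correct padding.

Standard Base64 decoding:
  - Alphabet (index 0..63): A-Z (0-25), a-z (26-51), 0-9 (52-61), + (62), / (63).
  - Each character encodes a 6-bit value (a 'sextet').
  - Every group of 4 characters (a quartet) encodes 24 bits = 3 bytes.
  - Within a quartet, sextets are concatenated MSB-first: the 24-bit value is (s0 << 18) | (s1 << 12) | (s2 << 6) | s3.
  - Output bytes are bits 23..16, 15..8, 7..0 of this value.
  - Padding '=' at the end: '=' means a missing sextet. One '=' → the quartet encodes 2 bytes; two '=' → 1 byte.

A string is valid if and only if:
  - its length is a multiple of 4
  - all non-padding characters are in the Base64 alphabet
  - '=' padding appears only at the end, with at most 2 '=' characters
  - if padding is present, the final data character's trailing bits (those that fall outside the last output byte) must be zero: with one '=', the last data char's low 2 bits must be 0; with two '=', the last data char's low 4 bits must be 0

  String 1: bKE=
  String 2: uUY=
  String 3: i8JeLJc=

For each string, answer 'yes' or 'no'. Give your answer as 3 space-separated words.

String 1: 'bKE=' → valid
String 2: 'uUY=' → valid
String 3: 'i8JeLJc=' → valid

Answer: yes yes yes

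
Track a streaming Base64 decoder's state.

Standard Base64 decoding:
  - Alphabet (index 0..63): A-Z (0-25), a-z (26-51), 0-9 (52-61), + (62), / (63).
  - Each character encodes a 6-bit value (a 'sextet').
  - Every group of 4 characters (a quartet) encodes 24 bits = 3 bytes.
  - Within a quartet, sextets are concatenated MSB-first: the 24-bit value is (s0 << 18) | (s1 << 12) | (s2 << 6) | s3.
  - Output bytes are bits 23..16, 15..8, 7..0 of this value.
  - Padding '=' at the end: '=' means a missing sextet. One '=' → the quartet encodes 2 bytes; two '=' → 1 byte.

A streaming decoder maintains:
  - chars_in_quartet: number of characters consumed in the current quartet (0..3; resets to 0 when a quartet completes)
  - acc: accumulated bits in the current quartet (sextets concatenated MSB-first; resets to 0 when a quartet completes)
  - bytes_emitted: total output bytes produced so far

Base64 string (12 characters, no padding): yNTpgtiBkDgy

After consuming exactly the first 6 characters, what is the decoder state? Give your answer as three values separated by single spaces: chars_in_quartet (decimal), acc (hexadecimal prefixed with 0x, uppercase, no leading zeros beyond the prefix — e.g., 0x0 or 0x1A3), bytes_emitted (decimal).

After char 0 ('y'=50): chars_in_quartet=1 acc=0x32 bytes_emitted=0
After char 1 ('N'=13): chars_in_quartet=2 acc=0xC8D bytes_emitted=0
After char 2 ('T'=19): chars_in_quartet=3 acc=0x32353 bytes_emitted=0
After char 3 ('p'=41): chars_in_quartet=4 acc=0xC8D4E9 -> emit C8 D4 E9, reset; bytes_emitted=3
After char 4 ('g'=32): chars_in_quartet=1 acc=0x20 bytes_emitted=3
After char 5 ('t'=45): chars_in_quartet=2 acc=0x82D bytes_emitted=3

Answer: 2 0x82D 3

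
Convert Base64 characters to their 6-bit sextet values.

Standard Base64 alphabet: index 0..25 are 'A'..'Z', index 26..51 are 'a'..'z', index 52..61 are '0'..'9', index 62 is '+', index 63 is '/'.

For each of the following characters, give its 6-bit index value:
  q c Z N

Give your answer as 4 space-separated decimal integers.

Answer: 42 28 25 13

Derivation:
'q': a..z range, 26 + ord('q') − ord('a') = 42
'c': a..z range, 26 + ord('c') − ord('a') = 28
'Z': A..Z range, ord('Z') − ord('A') = 25
'N': A..Z range, ord('N') − ord('A') = 13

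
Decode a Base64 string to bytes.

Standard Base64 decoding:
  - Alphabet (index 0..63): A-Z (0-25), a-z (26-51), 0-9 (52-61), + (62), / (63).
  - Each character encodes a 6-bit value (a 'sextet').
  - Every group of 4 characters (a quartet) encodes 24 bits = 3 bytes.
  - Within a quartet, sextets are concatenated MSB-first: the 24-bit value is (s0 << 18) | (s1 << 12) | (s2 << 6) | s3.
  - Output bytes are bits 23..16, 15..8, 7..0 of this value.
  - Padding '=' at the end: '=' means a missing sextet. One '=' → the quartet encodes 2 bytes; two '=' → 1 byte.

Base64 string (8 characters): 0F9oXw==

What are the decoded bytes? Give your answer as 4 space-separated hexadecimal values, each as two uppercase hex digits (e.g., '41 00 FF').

Answer: D0 5F 68 5F

Derivation:
After char 0 ('0'=52): chars_in_quartet=1 acc=0x34 bytes_emitted=0
After char 1 ('F'=5): chars_in_quartet=2 acc=0xD05 bytes_emitted=0
After char 2 ('9'=61): chars_in_quartet=3 acc=0x3417D bytes_emitted=0
After char 3 ('o'=40): chars_in_quartet=4 acc=0xD05F68 -> emit D0 5F 68, reset; bytes_emitted=3
After char 4 ('X'=23): chars_in_quartet=1 acc=0x17 bytes_emitted=3
After char 5 ('w'=48): chars_in_quartet=2 acc=0x5F0 bytes_emitted=3
Padding '==': partial quartet acc=0x5F0 -> emit 5F; bytes_emitted=4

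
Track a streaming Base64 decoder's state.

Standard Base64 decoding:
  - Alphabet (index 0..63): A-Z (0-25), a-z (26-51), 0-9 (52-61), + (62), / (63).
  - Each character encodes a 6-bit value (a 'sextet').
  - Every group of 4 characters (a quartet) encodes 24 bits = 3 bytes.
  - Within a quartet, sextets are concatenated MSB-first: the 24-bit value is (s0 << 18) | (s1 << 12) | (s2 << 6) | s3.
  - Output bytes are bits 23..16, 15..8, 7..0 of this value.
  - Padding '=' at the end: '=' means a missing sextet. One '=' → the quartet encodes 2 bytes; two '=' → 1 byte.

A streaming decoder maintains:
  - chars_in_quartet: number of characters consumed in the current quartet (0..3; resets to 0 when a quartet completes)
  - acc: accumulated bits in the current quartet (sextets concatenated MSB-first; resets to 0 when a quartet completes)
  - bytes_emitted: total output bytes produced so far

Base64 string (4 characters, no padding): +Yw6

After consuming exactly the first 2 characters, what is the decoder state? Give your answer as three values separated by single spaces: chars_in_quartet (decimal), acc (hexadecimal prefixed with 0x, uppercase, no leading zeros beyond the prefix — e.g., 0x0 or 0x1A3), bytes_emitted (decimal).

After char 0 ('+'=62): chars_in_quartet=1 acc=0x3E bytes_emitted=0
After char 1 ('Y'=24): chars_in_quartet=2 acc=0xF98 bytes_emitted=0

Answer: 2 0xF98 0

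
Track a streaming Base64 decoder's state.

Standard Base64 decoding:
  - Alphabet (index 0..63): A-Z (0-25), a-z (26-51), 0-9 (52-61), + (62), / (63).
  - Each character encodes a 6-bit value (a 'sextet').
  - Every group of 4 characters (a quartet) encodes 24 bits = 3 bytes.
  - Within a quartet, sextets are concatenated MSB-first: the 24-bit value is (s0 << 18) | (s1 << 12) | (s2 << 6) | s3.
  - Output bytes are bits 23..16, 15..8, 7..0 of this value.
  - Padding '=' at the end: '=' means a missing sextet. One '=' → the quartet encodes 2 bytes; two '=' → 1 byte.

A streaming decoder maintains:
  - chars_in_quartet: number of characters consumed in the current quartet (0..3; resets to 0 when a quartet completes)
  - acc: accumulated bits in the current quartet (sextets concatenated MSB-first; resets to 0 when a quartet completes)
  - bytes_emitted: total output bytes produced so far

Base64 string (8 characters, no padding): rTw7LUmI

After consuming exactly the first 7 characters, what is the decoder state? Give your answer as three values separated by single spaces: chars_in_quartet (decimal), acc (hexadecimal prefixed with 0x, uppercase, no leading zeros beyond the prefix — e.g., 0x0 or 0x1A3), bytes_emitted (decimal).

Answer: 3 0xB526 3

Derivation:
After char 0 ('r'=43): chars_in_quartet=1 acc=0x2B bytes_emitted=0
After char 1 ('T'=19): chars_in_quartet=2 acc=0xAD3 bytes_emitted=0
After char 2 ('w'=48): chars_in_quartet=3 acc=0x2B4F0 bytes_emitted=0
After char 3 ('7'=59): chars_in_quartet=4 acc=0xAD3C3B -> emit AD 3C 3B, reset; bytes_emitted=3
After char 4 ('L'=11): chars_in_quartet=1 acc=0xB bytes_emitted=3
After char 5 ('U'=20): chars_in_quartet=2 acc=0x2D4 bytes_emitted=3
After char 6 ('m'=38): chars_in_quartet=3 acc=0xB526 bytes_emitted=3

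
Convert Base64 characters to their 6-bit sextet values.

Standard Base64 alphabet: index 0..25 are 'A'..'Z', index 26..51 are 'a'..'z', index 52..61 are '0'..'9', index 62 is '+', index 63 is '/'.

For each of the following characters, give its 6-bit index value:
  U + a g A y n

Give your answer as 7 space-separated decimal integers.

Answer: 20 62 26 32 0 50 39

Derivation:
'U': A..Z range, ord('U') − ord('A') = 20
'+': index 62
'a': a..z range, 26 + ord('a') − ord('a') = 26
'g': a..z range, 26 + ord('g') − ord('a') = 32
'A': A..Z range, ord('A') − ord('A') = 0
'y': a..z range, 26 + ord('y') − ord('a') = 50
'n': a..z range, 26 + ord('n') − ord('a') = 39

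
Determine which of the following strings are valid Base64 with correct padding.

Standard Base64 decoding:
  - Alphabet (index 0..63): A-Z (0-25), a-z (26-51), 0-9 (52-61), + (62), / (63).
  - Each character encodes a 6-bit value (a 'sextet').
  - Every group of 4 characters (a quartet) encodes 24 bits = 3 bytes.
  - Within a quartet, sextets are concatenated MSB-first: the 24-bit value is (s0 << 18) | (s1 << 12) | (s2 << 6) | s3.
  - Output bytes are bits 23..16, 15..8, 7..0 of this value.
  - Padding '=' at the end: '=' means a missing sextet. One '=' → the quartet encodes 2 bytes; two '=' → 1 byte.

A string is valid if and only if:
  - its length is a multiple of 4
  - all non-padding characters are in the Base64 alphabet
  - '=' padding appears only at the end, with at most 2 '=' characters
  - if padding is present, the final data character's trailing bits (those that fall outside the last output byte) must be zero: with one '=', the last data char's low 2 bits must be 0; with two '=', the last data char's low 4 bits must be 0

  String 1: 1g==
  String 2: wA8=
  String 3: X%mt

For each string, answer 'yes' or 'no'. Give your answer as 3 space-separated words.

String 1: '1g==' → valid
String 2: 'wA8=' → valid
String 3: 'X%mt' → invalid (bad char(s): ['%'])

Answer: yes yes no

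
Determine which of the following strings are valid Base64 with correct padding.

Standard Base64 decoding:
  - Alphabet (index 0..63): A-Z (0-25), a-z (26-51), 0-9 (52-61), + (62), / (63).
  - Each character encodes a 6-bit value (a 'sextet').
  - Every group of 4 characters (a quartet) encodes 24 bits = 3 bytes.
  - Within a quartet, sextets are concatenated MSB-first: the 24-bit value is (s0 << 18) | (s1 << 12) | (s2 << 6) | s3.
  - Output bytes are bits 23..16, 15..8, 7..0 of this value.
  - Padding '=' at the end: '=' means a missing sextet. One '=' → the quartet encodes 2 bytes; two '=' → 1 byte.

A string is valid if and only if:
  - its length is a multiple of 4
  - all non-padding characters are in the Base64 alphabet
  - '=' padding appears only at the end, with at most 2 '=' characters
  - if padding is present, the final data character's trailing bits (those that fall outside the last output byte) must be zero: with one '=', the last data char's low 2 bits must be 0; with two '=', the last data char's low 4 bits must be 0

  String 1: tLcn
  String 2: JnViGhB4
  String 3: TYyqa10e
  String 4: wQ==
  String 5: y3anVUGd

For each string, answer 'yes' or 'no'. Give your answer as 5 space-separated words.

String 1: 'tLcn' → valid
String 2: 'JnViGhB4' → valid
String 3: 'TYyqa10e' → valid
String 4: 'wQ==' → valid
String 5: 'y3anVUGd' → valid

Answer: yes yes yes yes yes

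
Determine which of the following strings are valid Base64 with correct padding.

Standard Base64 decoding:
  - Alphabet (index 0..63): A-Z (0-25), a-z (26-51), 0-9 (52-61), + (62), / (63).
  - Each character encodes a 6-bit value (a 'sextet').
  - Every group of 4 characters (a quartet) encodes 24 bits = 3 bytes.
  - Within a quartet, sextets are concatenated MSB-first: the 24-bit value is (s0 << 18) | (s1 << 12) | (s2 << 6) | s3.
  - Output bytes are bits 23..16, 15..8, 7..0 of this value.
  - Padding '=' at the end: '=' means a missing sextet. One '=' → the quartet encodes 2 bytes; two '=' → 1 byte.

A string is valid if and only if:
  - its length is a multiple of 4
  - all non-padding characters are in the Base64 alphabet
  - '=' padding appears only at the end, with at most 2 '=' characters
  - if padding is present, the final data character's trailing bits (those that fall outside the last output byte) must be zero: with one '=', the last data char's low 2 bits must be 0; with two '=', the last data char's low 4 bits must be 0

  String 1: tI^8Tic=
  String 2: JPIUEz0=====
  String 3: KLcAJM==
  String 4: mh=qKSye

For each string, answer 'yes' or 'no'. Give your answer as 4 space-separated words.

String 1: 'tI^8Tic=' → invalid (bad char(s): ['^'])
String 2: 'JPIUEz0=====' → invalid (5 pad chars (max 2))
String 3: 'KLcAJM==' → invalid (bad trailing bits)
String 4: 'mh=qKSye' → invalid (bad char(s): ['=']; '=' in middle)

Answer: no no no no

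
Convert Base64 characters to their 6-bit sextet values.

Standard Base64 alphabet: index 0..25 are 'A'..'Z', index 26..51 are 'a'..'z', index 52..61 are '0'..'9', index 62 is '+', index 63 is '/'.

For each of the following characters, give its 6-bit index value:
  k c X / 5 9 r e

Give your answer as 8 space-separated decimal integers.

Answer: 36 28 23 63 57 61 43 30

Derivation:
'k': a..z range, 26 + ord('k') − ord('a') = 36
'c': a..z range, 26 + ord('c') − ord('a') = 28
'X': A..Z range, ord('X') − ord('A') = 23
'/': index 63
'5': 0..9 range, 52 + ord('5') − ord('0') = 57
'9': 0..9 range, 52 + ord('9') − ord('0') = 61
'r': a..z range, 26 + ord('r') − ord('a') = 43
'e': a..z range, 26 + ord('e') − ord('a') = 30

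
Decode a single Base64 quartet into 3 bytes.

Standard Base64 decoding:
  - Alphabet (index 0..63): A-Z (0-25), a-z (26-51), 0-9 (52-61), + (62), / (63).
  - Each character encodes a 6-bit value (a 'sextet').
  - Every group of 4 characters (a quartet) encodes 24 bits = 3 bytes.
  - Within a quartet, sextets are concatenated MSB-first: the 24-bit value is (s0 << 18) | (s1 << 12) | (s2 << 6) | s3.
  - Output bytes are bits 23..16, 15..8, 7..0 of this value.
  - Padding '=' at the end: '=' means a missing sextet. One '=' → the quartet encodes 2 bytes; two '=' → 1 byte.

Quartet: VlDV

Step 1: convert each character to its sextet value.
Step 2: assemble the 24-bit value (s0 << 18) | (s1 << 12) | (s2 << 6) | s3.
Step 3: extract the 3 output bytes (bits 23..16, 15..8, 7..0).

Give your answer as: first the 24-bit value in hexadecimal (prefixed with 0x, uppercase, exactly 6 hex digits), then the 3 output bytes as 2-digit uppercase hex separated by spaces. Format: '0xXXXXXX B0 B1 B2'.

Answer: 0x5650D5 56 50 D5

Derivation:
Sextets: V=21, l=37, D=3, V=21
24-bit: (21<<18) | (37<<12) | (3<<6) | 21
      = 0x540000 | 0x025000 | 0x0000C0 | 0x000015
      = 0x5650D5
Bytes: (v>>16)&0xFF=56, (v>>8)&0xFF=50, v&0xFF=D5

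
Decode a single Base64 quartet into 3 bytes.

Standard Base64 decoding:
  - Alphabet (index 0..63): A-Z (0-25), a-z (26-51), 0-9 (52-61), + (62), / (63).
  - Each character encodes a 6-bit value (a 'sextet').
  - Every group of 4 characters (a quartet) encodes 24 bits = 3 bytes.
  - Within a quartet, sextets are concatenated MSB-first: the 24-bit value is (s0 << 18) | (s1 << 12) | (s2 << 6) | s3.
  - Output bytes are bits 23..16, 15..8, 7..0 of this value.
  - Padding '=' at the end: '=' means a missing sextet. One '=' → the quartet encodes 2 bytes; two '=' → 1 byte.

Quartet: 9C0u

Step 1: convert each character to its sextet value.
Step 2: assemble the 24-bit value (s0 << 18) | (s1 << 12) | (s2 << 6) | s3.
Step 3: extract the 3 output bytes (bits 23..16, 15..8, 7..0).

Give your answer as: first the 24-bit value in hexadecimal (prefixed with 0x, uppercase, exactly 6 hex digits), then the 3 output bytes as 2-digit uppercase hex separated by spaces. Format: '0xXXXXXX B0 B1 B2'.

Sextets: 9=61, C=2, 0=52, u=46
24-bit: (61<<18) | (2<<12) | (52<<6) | 46
      = 0xF40000 | 0x002000 | 0x000D00 | 0x00002E
      = 0xF42D2E
Bytes: (v>>16)&0xFF=F4, (v>>8)&0xFF=2D, v&0xFF=2E

Answer: 0xF42D2E F4 2D 2E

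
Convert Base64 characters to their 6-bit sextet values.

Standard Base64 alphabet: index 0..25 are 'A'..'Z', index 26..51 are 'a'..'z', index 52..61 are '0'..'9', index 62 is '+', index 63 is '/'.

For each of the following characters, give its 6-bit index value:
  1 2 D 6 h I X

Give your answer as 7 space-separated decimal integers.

'1': 0..9 range, 52 + ord('1') − ord('0') = 53
'2': 0..9 range, 52 + ord('2') − ord('0') = 54
'D': A..Z range, ord('D') − ord('A') = 3
'6': 0..9 range, 52 + ord('6') − ord('0') = 58
'h': a..z range, 26 + ord('h') − ord('a') = 33
'I': A..Z range, ord('I') − ord('A') = 8
'X': A..Z range, ord('X') − ord('A') = 23

Answer: 53 54 3 58 33 8 23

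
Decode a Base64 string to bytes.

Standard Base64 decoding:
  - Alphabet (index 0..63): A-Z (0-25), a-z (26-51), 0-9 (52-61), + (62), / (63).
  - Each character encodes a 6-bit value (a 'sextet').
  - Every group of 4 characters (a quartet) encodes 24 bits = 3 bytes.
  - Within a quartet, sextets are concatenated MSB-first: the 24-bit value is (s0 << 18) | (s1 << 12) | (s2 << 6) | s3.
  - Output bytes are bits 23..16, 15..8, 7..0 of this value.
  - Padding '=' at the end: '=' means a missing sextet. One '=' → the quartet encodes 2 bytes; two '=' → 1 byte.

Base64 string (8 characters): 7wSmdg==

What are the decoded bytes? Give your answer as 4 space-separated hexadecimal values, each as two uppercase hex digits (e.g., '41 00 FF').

Answer: EF 04 A6 76

Derivation:
After char 0 ('7'=59): chars_in_quartet=1 acc=0x3B bytes_emitted=0
After char 1 ('w'=48): chars_in_quartet=2 acc=0xEF0 bytes_emitted=0
After char 2 ('S'=18): chars_in_quartet=3 acc=0x3BC12 bytes_emitted=0
After char 3 ('m'=38): chars_in_quartet=4 acc=0xEF04A6 -> emit EF 04 A6, reset; bytes_emitted=3
After char 4 ('d'=29): chars_in_quartet=1 acc=0x1D bytes_emitted=3
After char 5 ('g'=32): chars_in_quartet=2 acc=0x760 bytes_emitted=3
Padding '==': partial quartet acc=0x760 -> emit 76; bytes_emitted=4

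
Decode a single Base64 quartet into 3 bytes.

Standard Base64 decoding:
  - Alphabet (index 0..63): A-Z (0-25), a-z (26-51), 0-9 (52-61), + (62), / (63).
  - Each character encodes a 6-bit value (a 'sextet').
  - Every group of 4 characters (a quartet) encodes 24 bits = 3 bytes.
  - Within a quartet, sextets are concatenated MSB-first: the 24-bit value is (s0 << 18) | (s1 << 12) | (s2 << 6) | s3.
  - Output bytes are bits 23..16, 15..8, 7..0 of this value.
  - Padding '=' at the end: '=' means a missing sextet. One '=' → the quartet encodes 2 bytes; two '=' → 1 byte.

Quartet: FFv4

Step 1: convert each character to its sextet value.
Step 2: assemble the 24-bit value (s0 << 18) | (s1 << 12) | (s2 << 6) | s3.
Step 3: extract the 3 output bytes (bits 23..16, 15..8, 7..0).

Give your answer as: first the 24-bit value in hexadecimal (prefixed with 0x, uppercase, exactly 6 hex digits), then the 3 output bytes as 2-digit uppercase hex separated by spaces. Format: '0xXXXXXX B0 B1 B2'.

Sextets: F=5, F=5, v=47, 4=56
24-bit: (5<<18) | (5<<12) | (47<<6) | 56
      = 0x140000 | 0x005000 | 0x000BC0 | 0x000038
      = 0x145BF8
Bytes: (v>>16)&0xFF=14, (v>>8)&0xFF=5B, v&0xFF=F8

Answer: 0x145BF8 14 5B F8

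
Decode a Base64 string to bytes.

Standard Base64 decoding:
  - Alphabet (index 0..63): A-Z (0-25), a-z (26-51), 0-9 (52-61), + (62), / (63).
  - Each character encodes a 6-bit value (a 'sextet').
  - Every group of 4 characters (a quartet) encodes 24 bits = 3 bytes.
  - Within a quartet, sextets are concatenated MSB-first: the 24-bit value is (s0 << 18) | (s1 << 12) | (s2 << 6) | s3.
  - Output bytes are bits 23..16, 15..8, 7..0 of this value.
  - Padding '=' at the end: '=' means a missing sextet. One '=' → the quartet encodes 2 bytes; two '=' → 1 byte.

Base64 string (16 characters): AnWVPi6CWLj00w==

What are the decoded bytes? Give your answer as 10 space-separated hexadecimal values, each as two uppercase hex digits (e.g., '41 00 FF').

After char 0 ('A'=0): chars_in_quartet=1 acc=0x0 bytes_emitted=0
After char 1 ('n'=39): chars_in_quartet=2 acc=0x27 bytes_emitted=0
After char 2 ('W'=22): chars_in_quartet=3 acc=0x9D6 bytes_emitted=0
After char 3 ('V'=21): chars_in_quartet=4 acc=0x27595 -> emit 02 75 95, reset; bytes_emitted=3
After char 4 ('P'=15): chars_in_quartet=1 acc=0xF bytes_emitted=3
After char 5 ('i'=34): chars_in_quartet=2 acc=0x3E2 bytes_emitted=3
After char 6 ('6'=58): chars_in_quartet=3 acc=0xF8BA bytes_emitted=3
After char 7 ('C'=2): chars_in_quartet=4 acc=0x3E2E82 -> emit 3E 2E 82, reset; bytes_emitted=6
After char 8 ('W'=22): chars_in_quartet=1 acc=0x16 bytes_emitted=6
After char 9 ('L'=11): chars_in_quartet=2 acc=0x58B bytes_emitted=6
After char 10 ('j'=35): chars_in_quartet=3 acc=0x162E3 bytes_emitted=6
After char 11 ('0'=52): chars_in_quartet=4 acc=0x58B8F4 -> emit 58 B8 F4, reset; bytes_emitted=9
After char 12 ('0'=52): chars_in_quartet=1 acc=0x34 bytes_emitted=9
After char 13 ('w'=48): chars_in_quartet=2 acc=0xD30 bytes_emitted=9
Padding '==': partial quartet acc=0xD30 -> emit D3; bytes_emitted=10

Answer: 02 75 95 3E 2E 82 58 B8 F4 D3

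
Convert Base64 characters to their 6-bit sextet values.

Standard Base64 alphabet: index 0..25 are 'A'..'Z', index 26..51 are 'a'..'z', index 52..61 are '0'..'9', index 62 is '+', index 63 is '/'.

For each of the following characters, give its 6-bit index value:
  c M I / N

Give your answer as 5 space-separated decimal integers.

'c': a..z range, 26 + ord('c') − ord('a') = 28
'M': A..Z range, ord('M') − ord('A') = 12
'I': A..Z range, ord('I') − ord('A') = 8
'/': index 63
'N': A..Z range, ord('N') − ord('A') = 13

Answer: 28 12 8 63 13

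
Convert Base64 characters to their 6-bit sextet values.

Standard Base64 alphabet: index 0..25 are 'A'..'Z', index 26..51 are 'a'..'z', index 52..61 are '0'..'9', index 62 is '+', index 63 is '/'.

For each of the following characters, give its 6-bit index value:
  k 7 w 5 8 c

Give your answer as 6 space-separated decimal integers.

'k': a..z range, 26 + ord('k') − ord('a') = 36
'7': 0..9 range, 52 + ord('7') − ord('0') = 59
'w': a..z range, 26 + ord('w') − ord('a') = 48
'5': 0..9 range, 52 + ord('5') − ord('0') = 57
'8': 0..9 range, 52 + ord('8') − ord('0') = 60
'c': a..z range, 26 + ord('c') − ord('a') = 28

Answer: 36 59 48 57 60 28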